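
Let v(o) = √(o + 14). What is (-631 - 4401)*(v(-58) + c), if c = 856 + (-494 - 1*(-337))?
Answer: -3517368 - 10064*I*√11 ≈ -3.5174e+6 - 33379.0*I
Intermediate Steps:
c = 699 (c = 856 + (-494 + 337) = 856 - 157 = 699)
v(o) = √(14 + o)
(-631 - 4401)*(v(-58) + c) = (-631 - 4401)*(√(14 - 58) + 699) = -5032*(√(-44) + 699) = -5032*(2*I*√11 + 699) = -5032*(699 + 2*I*√11) = -3517368 - 10064*I*√11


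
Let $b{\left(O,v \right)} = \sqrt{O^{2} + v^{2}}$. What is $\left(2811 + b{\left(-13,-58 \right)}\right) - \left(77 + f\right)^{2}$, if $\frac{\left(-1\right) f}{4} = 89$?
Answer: $-75030 + \sqrt{3533} \approx -74971.0$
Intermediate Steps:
$f = -356$ ($f = \left(-4\right) 89 = -356$)
$\left(2811 + b{\left(-13,-58 \right)}\right) - \left(77 + f\right)^{2} = \left(2811 + \sqrt{\left(-13\right)^{2} + \left(-58\right)^{2}}\right) - \left(77 - 356\right)^{2} = \left(2811 + \sqrt{169 + 3364}\right) - \left(-279\right)^{2} = \left(2811 + \sqrt{3533}\right) - 77841 = -75030 + \sqrt{3533}$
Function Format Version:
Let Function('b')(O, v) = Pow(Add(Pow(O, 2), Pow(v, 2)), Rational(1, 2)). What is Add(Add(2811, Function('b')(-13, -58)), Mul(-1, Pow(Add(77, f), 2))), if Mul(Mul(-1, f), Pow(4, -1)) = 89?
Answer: Add(-75030, Pow(3533, Rational(1, 2))) ≈ -74971.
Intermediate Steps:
f = -356 (f = Mul(-4, 89) = -356)
Add(Add(2811, Function('b')(-13, -58)), Mul(-1, Pow(Add(77, f), 2))) = Add(Add(2811, Pow(Add(Pow(-13, 2), Pow(-58, 2)), Rational(1, 2))), Mul(-1, Pow(Add(77, -356), 2))) = Add(Add(2811, Pow(Add(169, 3364), Rational(1, 2))), Mul(-1, Pow(-279, 2))) = Add(Add(2811, Pow(3533, Rational(1, 2))), Mul(-1, 77841)) = Add(Add(2811, Pow(3533, Rational(1, 2))), -77841) = Add(-75030, Pow(3533, Rational(1, 2)))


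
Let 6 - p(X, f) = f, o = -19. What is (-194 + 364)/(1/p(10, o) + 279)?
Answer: 2125/3488 ≈ 0.60923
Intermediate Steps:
p(X, f) = 6 - f
(-194 + 364)/(1/p(10, o) + 279) = (-194 + 364)/(1/(6 - 1*(-19)) + 279) = 170/(1/(6 + 19) + 279) = 170/(1/25 + 279) = 170/(6976/25) = 170*(25/6976) = 2125/3488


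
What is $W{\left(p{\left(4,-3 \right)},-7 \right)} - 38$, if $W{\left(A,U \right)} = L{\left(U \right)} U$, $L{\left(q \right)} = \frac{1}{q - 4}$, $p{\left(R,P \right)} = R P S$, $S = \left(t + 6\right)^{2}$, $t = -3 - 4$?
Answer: $- \frac{411}{11} \approx -37.364$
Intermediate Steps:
$t = -7$
$S = 1$ ($S = \left(-7 + 6\right)^{2} = \left(-1\right)^{2} = 1$)
$p{\left(R,P \right)} = P R$ ($p{\left(R,P \right)} = R P 1 = P R 1 = P R$)
$L{\left(q \right)} = \frac{1}{-4 + q}$
$W{\left(A,U \right)} = \frac{U}{-4 + U}$
$W{\left(p{\left(4,-3 \right)},-7 \right)} - 38 = - \frac{7}{-4 - 7} - 38 = - \frac{7}{-11} - 38 = \left(-7\right) \left(- \frac{1}{11}\right) - 38 = \frac{7}{11} - 38 = - \frac{411}{11}$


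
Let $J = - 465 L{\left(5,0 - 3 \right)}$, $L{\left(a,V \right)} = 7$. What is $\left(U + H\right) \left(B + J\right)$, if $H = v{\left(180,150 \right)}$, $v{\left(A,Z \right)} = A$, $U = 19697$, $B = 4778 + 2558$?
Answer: $81118037$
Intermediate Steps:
$B = 7336$
$J = -3255$ ($J = \left(-465\right) 7 = -3255$)
$H = 180$
$\left(U + H\right) \left(B + J\right) = \left(19697 + 180\right) \left(7336 - 3255\right) = 19877 \cdot 4081 = 81118037$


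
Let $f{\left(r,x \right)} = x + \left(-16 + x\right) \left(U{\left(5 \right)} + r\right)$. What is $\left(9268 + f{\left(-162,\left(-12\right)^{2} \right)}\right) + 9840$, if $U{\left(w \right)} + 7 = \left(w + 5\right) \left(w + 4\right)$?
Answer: $9140$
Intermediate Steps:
$U{\left(w \right)} = -7 + \left(4 + w\right) \left(5 + w\right)$ ($U{\left(w \right)} = -7 + \left(w + 5\right) \left(w + 4\right) = -7 + \left(5 + w\right) \left(4 + w\right) = -7 + \left(4 + w\right) \left(5 + w\right)$)
$f{\left(r,x \right)} = x + \left(-16 + x\right) \left(83 + r\right)$ ($f{\left(r,x \right)} = x + \left(-16 + x\right) \left(\left(13 + 5^{2} + 9 \cdot 5\right) + r\right) = x + \left(-16 + x\right) \left(\left(13 + 25 + 45\right) + r\right) = x + \left(-16 + x\right) \left(83 + r\right)$)
$\left(9268 + f{\left(-162,\left(-12\right)^{2} \right)}\right) + 9840 = \left(9268 - \left(-1264 + 11232\right)\right) + 9840 = \left(9268 + \left(-1328 + 2592 + 84 \cdot 144 - 23328\right)\right) + 9840 = \left(9268 + \left(-1328 + 2592 + 12096 - 23328\right)\right) + 9840 = \left(9268 - 9968\right) + 9840 = -700 + 9840 = 9140$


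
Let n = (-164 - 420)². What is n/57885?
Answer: 341056/57885 ≈ 5.8920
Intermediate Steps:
n = 341056 (n = (-584)² = 341056)
n/57885 = 341056/57885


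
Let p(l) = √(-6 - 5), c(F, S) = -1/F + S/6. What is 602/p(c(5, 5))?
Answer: -602*I*√11/11 ≈ -181.51*I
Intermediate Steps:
c(F, S) = -1/F + S/6 (c(F, S) = -1/F + S*(⅙) = -1/F + S/6)
p(l) = I*√11 (p(l) = √(-11) = I*√11)
602/p(c(5, 5)) = 602/((I*√11)) = 602*(-I*√11/11) = -602*I*√11/11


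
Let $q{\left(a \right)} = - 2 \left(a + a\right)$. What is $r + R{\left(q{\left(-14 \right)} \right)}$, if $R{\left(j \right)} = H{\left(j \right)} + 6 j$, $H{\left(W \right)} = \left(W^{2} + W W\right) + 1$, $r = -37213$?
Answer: $-30604$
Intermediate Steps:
$H{\left(W \right)} = 1 + 2 W^{2}$ ($H{\left(W \right)} = \left(W^{2} + W^{2}\right) + 1 = 2 W^{2} + 1 = 1 + 2 W^{2}$)
$q{\left(a \right)} = - 4 a$ ($q{\left(a \right)} = - 2 \cdot 2 a = - 4 a$)
$R{\left(j \right)} = 1 + 2 j^{2} + 6 j$ ($R{\left(j \right)} = \left(1 + 2 j^{2}\right) + 6 j = 1 + 2 j^{2} + 6 j$)
$r + R{\left(q{\left(-14 \right)} \right)} = -37213 + \left(1 + 2 \left(\left(-4\right) \left(-14\right)\right)^{2} + 6 \left(\left(-4\right) \left(-14\right)\right)\right) = -37213 + \left(1 + 2 \cdot 56^{2} + 6 \cdot 56\right) = -37213 + \left(1 + 2 \cdot 3136 + 336\right) = -37213 + \left(1 + 6272 + 336\right) = -37213 + 6609 = -30604$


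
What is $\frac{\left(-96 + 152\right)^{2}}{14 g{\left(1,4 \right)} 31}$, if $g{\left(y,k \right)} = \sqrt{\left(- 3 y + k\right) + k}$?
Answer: $\frac{224 \sqrt{5}}{155} \approx 3.2315$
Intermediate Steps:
$g{\left(y,k \right)} = \sqrt{- 3 y + 2 k}$ ($g{\left(y,k \right)} = \sqrt{\left(k - 3 y\right) + k} = \sqrt{- 3 y + 2 k}$)
$\frac{\left(-96 + 152\right)^{2}}{14 g{\left(1,4 \right)} 31} = \frac{\left(-96 + 152\right)^{2}}{14 \sqrt{\left(-3\right) 1 + 2 \cdot 4} \cdot 31} = \frac{56^{2}}{14 \sqrt{-3 + 8} \cdot 31} = \frac{3136}{14 \sqrt{5} \cdot 31} = \frac{3136}{434 \sqrt{5}} = 3136 \frac{\sqrt{5}}{2170} = \frac{224 \sqrt{5}}{155}$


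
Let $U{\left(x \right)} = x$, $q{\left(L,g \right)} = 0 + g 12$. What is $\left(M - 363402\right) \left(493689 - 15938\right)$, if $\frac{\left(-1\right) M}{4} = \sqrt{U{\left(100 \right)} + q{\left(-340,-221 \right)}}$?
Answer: $-173615668902 - 3822008 i \sqrt{638} \approx -1.7362 \cdot 10^{11} - 9.6539 \cdot 10^{7} i$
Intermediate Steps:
$q{\left(L,g \right)} = 12 g$ ($q{\left(L,g \right)} = 0 + 12 g = 12 g$)
$M = - 8 i \sqrt{638}$ ($M = - 4 \sqrt{100 + 12 \left(-221\right)} = - 4 \sqrt{100 - 2652} = - 4 \sqrt{-2552} = - 4 \cdot 2 i \sqrt{638} = - 8 i \sqrt{638} \approx - 202.07 i$)
$\left(M - 363402\right) \left(493689 - 15938\right) = \left(- 8 i \sqrt{638} - 363402\right) \left(493689 - 15938\right) = \left(-363402 - 8 i \sqrt{638}\right) 477751 = -173615668902 - 3822008 i \sqrt{638}$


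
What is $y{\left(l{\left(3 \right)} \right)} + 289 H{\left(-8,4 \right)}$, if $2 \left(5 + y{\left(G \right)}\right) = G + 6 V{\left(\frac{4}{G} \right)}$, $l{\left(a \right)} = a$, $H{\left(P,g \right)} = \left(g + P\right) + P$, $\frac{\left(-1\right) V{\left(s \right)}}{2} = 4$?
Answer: $- \frac{6991}{2} \approx -3495.5$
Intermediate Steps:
$V{\left(s \right)} = -8$ ($V{\left(s \right)} = \left(-2\right) 4 = -8$)
$H{\left(P,g \right)} = g + 2 P$ ($H{\left(P,g \right)} = \left(P + g\right) + P = g + 2 P$)
$y{\left(G \right)} = -29 + \frac{G}{2}$ ($y{\left(G \right)} = -5 + \frac{G + 6 \left(-8\right)}{2} = -5 + \frac{G - 48}{2} = -5 + \frac{-48 + G}{2} = -5 + \left(-24 + \frac{G}{2}\right) = -29 + \frac{G}{2}$)
$y{\left(l{\left(3 \right)} \right)} + 289 H{\left(-8,4 \right)} = \left(-29 + \frac{1}{2} \cdot 3\right) + 289 \left(4 + 2 \left(-8\right)\right) = \left(-29 + \frac{3}{2}\right) + 289 \left(4 - 16\right) = - \frac{55}{2} + 289 \left(-12\right) = - \frac{55}{2} - 3468 = - \frac{6991}{2}$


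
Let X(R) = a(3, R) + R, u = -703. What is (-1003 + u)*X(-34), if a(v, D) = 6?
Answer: 47768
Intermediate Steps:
X(R) = 6 + R
(-1003 + u)*X(-34) = (-1003 - 703)*(6 - 34) = -1706*(-28) = 47768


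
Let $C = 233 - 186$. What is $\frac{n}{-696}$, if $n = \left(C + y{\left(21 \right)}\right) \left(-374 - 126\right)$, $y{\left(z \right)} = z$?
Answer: $\frac{4250}{87} \approx 48.851$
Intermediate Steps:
$C = 47$ ($C = 233 - 186 = 47$)
$n = -34000$ ($n = \left(47 + 21\right) \left(-374 - 126\right) = 68 \left(-500\right) = -34000$)
$\frac{n}{-696} = - \frac{34000}{-696} = \left(-34000\right) \left(- \frac{1}{696}\right) = \frac{4250}{87}$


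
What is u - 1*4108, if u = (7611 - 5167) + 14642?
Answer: 12978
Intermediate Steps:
u = 17086 (u = 2444 + 14642 = 17086)
u - 1*4108 = 17086 - 1*4108 = 17086 - 4108 = 12978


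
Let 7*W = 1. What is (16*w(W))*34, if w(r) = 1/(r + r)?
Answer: 1904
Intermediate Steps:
W = ⅐ (W = (⅐)*1 = ⅐ ≈ 0.14286)
w(r) = 1/(2*r)
(16*w(W))*34 = (16*(1/(2*(⅐))))*34 = (16*((½)*7))*34 = (16*(7/2))*34 = 56*34 = 1904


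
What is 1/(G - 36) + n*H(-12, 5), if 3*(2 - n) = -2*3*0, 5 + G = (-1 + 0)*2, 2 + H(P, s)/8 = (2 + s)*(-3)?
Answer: -15825/43 ≈ -368.02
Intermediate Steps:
H(P, s) = -64 - 24*s (H(P, s) = -16 + 8*((2 + s)*(-3)) = -16 + 8*(-6 - 3*s) = -16 + (-48 - 24*s) = -64 - 24*s)
G = -7 (G = -5 + (-1 + 0)*2 = -5 - 1*2 = -5 - 2 = -7)
n = 2 (n = 2 - (-2*3)*0/3 = 2 - (-2)*0 = 2 - 1/3*0 = 2 + 0 = 2)
1/(G - 36) + n*H(-12, 5) = 1/(-7 - 36) + 2*(-64 - 24*5) = 1/(-43) + 2*(-64 - 120) = -1/43 + 2*(-184) = -1/43 - 368 = -15825/43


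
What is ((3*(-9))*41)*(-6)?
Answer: 6642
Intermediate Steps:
((3*(-9))*41)*(-6) = -27*41*(-6) = -1107*(-6) = 6642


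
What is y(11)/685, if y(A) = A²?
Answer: 121/685 ≈ 0.17664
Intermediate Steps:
y(11)/685 = 11²/685 = 121*(1/685) = 121/685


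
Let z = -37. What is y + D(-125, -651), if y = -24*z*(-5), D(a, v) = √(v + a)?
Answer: -4440 + 2*I*√194 ≈ -4440.0 + 27.857*I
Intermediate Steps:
D(a, v) = √(a + v)
y = -4440 (y = -24*(-37)*(-5) = 888*(-5) = -4440)
y + D(-125, -651) = -4440 + √(-125 - 651) = -4440 + √(-776) = -4440 + 2*I*√194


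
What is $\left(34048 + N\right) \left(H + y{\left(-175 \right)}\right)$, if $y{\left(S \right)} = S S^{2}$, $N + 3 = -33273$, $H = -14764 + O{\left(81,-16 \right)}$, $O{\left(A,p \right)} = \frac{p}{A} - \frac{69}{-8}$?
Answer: $- \frac{672110265923}{162} \approx -4.1488 \cdot 10^{9}$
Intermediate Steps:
$O{\left(A,p \right)} = \frac{69}{8} + \frac{p}{A}$ ($O{\left(A,p \right)} = \frac{p}{A} - - \frac{69}{8} = \frac{p}{A} + \frac{69}{8} = \frac{69}{8} + \frac{p}{A}$)
$H = - \frac{9561611}{648}$ ($H = -14764 + \left(\frac{69}{8} - \frac{16}{81}\right) = -14764 + \frac{5461}{648} = - \frac{9561611}{648} \approx -14756.0$)
$N = -33276$ ($N = -3 - 33273 = -33276$)
$y{\left(S \right)} = S^{3}$
$\left(34048 + N\right) \left(H + y{\left(-175 \right)}\right) = \left(34048 - 33276\right) \left(- \frac{9561611}{648} + \left(-175\right)^{3}\right) = 772 \left(- \frac{9561611}{648} - 5359375\right) = 772 \left(- \frac{3482436611}{648}\right) = - \frac{672110265923}{162}$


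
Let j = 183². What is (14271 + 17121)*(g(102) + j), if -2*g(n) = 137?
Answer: 1049136336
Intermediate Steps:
g(n) = -137/2 (g(n) = -½*137 = -137/2)
j = 33489
(14271 + 17121)*(g(102) + j) = (14271 + 17121)*(-137/2 + 33489) = 31392*(66841/2) = 1049136336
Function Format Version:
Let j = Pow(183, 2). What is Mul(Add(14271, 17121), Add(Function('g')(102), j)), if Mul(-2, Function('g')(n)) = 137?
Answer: 1049136336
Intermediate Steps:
Function('g')(n) = Rational(-137, 2) (Function('g')(n) = Mul(Rational(-1, 2), 137) = Rational(-137, 2))
j = 33489
Mul(Add(14271, 17121), Add(Function('g')(102), j)) = Mul(Add(14271, 17121), Add(Rational(-137, 2), 33489)) = Mul(31392, Rational(66841, 2)) = 1049136336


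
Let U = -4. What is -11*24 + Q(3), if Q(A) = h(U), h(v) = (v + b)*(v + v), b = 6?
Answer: -280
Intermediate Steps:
h(v) = 2*v*(6 + v) (h(v) = (v + 6)*(v + v) = (6 + v)*(2*v) = 2*v*(6 + v))
Q(A) = -16 (Q(A) = 2*(-4)*(6 - 4) = 2*(-4)*2 = -16)
-11*24 + Q(3) = -11*24 - 16 = -264 - 16 = -280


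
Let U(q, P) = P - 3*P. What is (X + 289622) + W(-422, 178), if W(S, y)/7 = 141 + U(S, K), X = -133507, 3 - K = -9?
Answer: 156934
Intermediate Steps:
K = 12 (K = 3 - 1*(-9) = 3 + 9 = 12)
U(q, P) = -2*P
W(S, y) = 819 (W(S, y) = 7*(141 - 2*12) = 7*(141 - 24) = 7*117 = 819)
(X + 289622) + W(-422, 178) = (-133507 + 289622) + 819 = 156115 + 819 = 156934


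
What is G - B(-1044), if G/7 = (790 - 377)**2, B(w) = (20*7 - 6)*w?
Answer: 1333879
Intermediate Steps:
B(w) = 134*w (B(w) = (140 - 6)*w = 134*w)
G = 1193983 (G = 7*(790 - 377)**2 = 7*413**2 = 7*170569 = 1193983)
G - B(-1044) = 1193983 - 134*(-1044) = 1193983 - 1*(-139896) = 1193983 + 139896 = 1333879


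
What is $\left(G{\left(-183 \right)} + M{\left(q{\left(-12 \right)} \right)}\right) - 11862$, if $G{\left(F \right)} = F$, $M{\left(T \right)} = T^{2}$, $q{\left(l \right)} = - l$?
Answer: $-11901$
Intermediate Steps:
$\left(G{\left(-183 \right)} + M{\left(q{\left(-12 \right)} \right)}\right) - 11862 = \left(-183 + \left(\left(-1\right) \left(-12\right)\right)^{2}\right) - 11862 = \left(-183 + 12^{2}\right) - 11862 = \left(-183 + 144\right) - 11862 = -39 - 11862 = -11901$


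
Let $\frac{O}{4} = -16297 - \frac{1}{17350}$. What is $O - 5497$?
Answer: $- \frac{613192377}{8675} \approx -70685.0$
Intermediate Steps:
$O = - \frac{565505902}{8675}$ ($O = 4 \left(-16297 - \frac{1}{17350}\right) = 4 \left(- \frac{282752951}{17350}\right) = - \frac{565505902}{8675} \approx -65188.0$)
$O - 5497 = - \frac{565505902}{8675} - 5497 = - \frac{613192377}{8675}$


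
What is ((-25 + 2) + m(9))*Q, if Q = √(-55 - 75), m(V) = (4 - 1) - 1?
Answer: -21*I*√130 ≈ -239.44*I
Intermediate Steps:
m(V) = 2 (m(V) = 3 - 1 = 2)
Q = I*√130 (Q = √(-130) = I*√130 ≈ 11.402*I)
((-25 + 2) + m(9))*Q = ((-25 + 2) + 2)*(I*√130) = (-23 + 2)*(I*√130) = -21*I*√130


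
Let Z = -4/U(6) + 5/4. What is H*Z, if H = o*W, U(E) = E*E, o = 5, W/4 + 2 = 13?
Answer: 2255/9 ≈ 250.56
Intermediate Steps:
W = 44 (W = -8 + 4*13 = -8 + 52 = 44)
U(E) = E²
Z = 41/36 (Z = -4/(6²) + 5/4 = -4/36 + 5*(¼) = -4*1/36 + 5/4 = -⅑ + 5/4 = 41/36 ≈ 1.1389)
H = 220 (H = 5*44 = 220)
H*Z = 220*(41/36) = 2255/9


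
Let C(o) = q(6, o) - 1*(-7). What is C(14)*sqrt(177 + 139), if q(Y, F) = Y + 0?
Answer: 26*sqrt(79) ≈ 231.09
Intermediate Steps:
q(Y, F) = Y
C(o) = 13 (C(o) = 6 - 1*(-7) = 6 + 7 = 13)
C(14)*sqrt(177 + 139) = 13*sqrt(177 + 139) = 13*sqrt(316) = 13*(2*sqrt(79)) = 26*sqrt(79)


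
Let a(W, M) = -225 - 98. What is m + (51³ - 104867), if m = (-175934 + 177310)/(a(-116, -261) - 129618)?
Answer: 3610279368/129941 ≈ 27784.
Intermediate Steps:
a(W, M) = -323
m = -1376/129941 (m = (-175934 + 177310)/(-323 - 129618) = 1376/(-129941) = 1376*(-1/129941) = -1376/129941 ≈ -0.010589)
m + (51³ - 104867) = -1376/129941 + (51³ - 104867) = -1376/129941 + (132651 - 104867) = -1376/129941 + 27784 = 3610279368/129941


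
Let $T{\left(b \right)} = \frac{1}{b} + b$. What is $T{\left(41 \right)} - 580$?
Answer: $- \frac{22098}{41} \approx -538.98$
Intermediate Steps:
$T{\left(b \right)} = b + \frac{1}{b}$
$T{\left(41 \right)} - 580 = \left(41 + \frac{1}{41}\right) - 580 = \frac{1682}{41} - 580 = - \frac{22098}{41}$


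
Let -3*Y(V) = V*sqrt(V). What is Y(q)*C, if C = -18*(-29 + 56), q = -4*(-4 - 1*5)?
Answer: 34992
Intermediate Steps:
q = 36 (q = -4*(-4 - 5) = -4*(-9) = 36)
C = -486 (C = -18*27 = -486)
Y(V) = -V**(3/2)/3 (Y(V) = -V*sqrt(V)/3 = -V**(3/2)/3)
Y(q)*C = -36**(3/2)/3*(-486) = -1/3*216*(-486) = -72*(-486) = 34992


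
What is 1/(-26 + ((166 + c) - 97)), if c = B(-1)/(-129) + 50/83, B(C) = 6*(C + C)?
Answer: 3569/155949 ≈ 0.022886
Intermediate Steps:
B(C) = 12*C (B(C) = 6*(2*C) = 12*C)
c = 2482/3569 (c = (12*(-1))/(-129) + 50/83 = -12*(-1/129) + 50*(1/83) = 4/43 + 50/83 = 2482/3569 ≈ 0.69543)
1/(-26 + ((166 + c) - 97)) = 1/(-26 + ((166 + 2482/3569) - 97)) = 1/(-26 + (594936/3569 - 97)) = 1/(-26 + 248743/3569) = 1/(155949/3569) = 3569/155949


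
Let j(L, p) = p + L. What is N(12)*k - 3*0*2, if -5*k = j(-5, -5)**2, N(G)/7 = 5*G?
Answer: -8400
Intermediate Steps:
j(L, p) = L + p
N(G) = 35*G (N(G) = 7*(5*G) = 35*G)
k = -20 (k = -(-5 - 5)**2/5 = -1/5*(-10)**2 = -1/5*100 = -20)
N(12)*k - 3*0*2 = (35*12)*(-20) - 3*0*2 = 420*(-20) + 0*2 = -8400 + 0 = -8400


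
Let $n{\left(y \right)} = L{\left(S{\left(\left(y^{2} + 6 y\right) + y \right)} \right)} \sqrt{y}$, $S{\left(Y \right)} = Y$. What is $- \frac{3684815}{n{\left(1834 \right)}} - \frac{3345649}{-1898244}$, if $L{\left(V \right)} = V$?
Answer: $\frac{3345649}{1898244} - \frac{3684815 \sqrt{1834}}{6192306596} \approx 1.737$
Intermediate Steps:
$n{\left(y \right)} = \sqrt{y} \left(y^{2} + 7 y\right)$ ($n{\left(y \right)} = \left(\left(y^{2} + 6 y\right) + y\right) \sqrt{y} = \left(y^{2} + 7 y\right) \sqrt{y} = \sqrt{y} \left(y^{2} + 7 y\right)$)
$- \frac{3684815}{n{\left(1834 \right)}} - \frac{3345649}{-1898244} = - \frac{3684815}{1834^{\frac{3}{2}} \left(7 + 1834\right)} - \frac{3345649}{-1898244} = - \frac{3684815}{1834 \sqrt{1834} \cdot 1841} - - \frac{3345649}{1898244} = - \frac{3684815}{3376394 \sqrt{1834}} + \frac{3345649}{1898244} = - 3684815 \frac{\sqrt{1834}}{6192306596} + \frac{3345649}{1898244} = - \frac{3684815 \sqrt{1834}}{6192306596} + \frac{3345649}{1898244} = \frac{3345649}{1898244} - \frac{3684815 \sqrt{1834}}{6192306596}$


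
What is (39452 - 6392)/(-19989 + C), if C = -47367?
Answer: -2755/5613 ≈ -0.49082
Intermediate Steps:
(39452 - 6392)/(-19989 + C) = (39452 - 6392)/(-19989 - 47367) = 33060/(-67356) = 33060*(-1/67356) = -2755/5613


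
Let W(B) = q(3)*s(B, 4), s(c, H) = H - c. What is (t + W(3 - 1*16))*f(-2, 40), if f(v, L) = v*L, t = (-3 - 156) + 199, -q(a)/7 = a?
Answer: 25360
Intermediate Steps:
q(a) = -7*a
W(B) = -84 + 21*B (W(B) = (-7*3)*(4 - B) = -21*(4 - B) = -84 + 21*B)
t = 40 (t = -159 + 199 = 40)
f(v, L) = L*v
(t + W(3 - 1*16))*f(-2, 40) = (40 + (-84 + 21*(3 - 1*16)))*(40*(-2)) = (40 + (-84 + 21*(3 - 16)))*(-80) = (40 + (-84 + 21*(-13)))*(-80) = (40 + (-84 - 273))*(-80) = (40 - 357)*(-80) = -317*(-80) = 25360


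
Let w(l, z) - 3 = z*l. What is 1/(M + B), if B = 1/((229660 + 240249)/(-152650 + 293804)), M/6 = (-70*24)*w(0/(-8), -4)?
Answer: -469909/14209907006 ≈ -3.3069e-5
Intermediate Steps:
w(l, z) = 3 + l*z (w(l, z) = 3 + z*l = 3 + l*z)
M = -30240 (M = 6*((-70*24)*(3 + (0/(-8))*(-4))) = 6*(-1680*(3 + (0*(-⅛))*(-4))) = 6*(-1680*(3 + 0*(-4))) = 6*(-1680*(3 + 0)) = 6*(-1680*3) = 6*(-5040) = -30240)
B = 141154/469909 (B = 1/(469909/141154) = 141154/469909 ≈ 0.30039)
1/(M + B) = 1/(-30240 + 141154/469909) = 1/(-14209907006/469909) = -469909/14209907006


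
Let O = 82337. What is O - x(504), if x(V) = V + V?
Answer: 81329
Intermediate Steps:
x(V) = 2*V
O - x(504) = 82337 - 2*504 = 82337 - 1*1008 = 82337 - 1008 = 81329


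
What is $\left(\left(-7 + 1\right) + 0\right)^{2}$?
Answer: $36$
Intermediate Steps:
$\left(\left(-7 + 1\right) + 0\right)^{2} = \left(-6 + 0\right)^{2} = \left(-6\right)^{2} = 36$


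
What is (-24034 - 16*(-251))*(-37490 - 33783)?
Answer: 1426742914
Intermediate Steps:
(-24034 - 16*(-251))*(-37490 - 33783) = (-24034 + 4016)*(-71273) = -20018*(-71273) = 1426742914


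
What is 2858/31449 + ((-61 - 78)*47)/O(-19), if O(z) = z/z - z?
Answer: -205399157/628980 ≈ -326.56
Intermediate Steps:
O(z) = 1 - z
2858/31449 + ((-61 - 78)*47)/O(-19) = 2858/31449 + ((-61 - 78)*47)/(1 - 1*(-19)) = 2858*(1/31449) + (-139*47)/(1 + 19) = 2858/31449 - 6533/20 = -205399157/628980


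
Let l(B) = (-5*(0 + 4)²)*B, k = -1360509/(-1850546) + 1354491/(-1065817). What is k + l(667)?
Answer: -105245299575616753/1972343386082 ≈ -53361.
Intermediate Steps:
k = -1056494281233/1972343386082 (k = -1360509*(-1/1850546) + 1354491*(-1/1065817) = 1360509/1850546 - 1354491/1065817 = -1056494281233/1972343386082 ≈ -0.53565)
l(B) = -80*B (l(B) = (-5*4²)*B = (-5*16)*B = -80*B)
k + l(667) = -1056494281233/1972343386082 - 80*667 = -1056494281233/1972343386082 - 53360 = -105245299575616753/1972343386082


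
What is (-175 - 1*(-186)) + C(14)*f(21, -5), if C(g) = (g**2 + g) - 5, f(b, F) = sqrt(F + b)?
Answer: 831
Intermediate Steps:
C(g) = -5 + g + g**2 (C(g) = (g + g**2) - 5 = -5 + g + g**2)
(-175 - 1*(-186)) + C(14)*f(21, -5) = (-175 - 1*(-186)) + (-5 + 14 + 14**2)*sqrt(-5 + 21) = (-175 + 186) + (-5 + 14 + 196)*sqrt(16) = 11 + 205*4 = 11 + 820 = 831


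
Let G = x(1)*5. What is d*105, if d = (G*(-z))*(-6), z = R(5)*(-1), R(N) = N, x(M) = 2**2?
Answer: -63000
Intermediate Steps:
x(M) = 4
z = -5 (z = 5*(-1) = -5)
G = 20 (G = 4*5 = 20)
d = -600 (d = (20*(-1*(-5)))*(-6) = (20*5)*(-6) = 100*(-6) = -600)
d*105 = -600*105 = -63000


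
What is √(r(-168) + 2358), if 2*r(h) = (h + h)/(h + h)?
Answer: √9434/2 ≈ 48.564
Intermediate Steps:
r(h) = ½ (r(h) = ((h + h)/(h + h))/2 = ((2*h)/((2*h)))/2 = ((2*h)*(1/(2*h)))/2 = (½)*1 = ½)
√(r(-168) + 2358) = √(½ + 2358) = √(4717/2) = √9434/2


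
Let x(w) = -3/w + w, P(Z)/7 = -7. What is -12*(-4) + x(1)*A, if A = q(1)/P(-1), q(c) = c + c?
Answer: 2356/49 ≈ 48.082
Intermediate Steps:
P(Z) = -49 (P(Z) = 7*(-7) = -49)
q(c) = 2*c
x(w) = w - 3/w
A = -2/49 (A = (2*1)/(-49) = 2*(-1/49) = -2/49 ≈ -0.040816)
-12*(-4) + x(1)*A = -12*(-4) + (1 - 3/1)*(-2/49) = 48 + (1 - 3*1)*(-2/49) = 48 + (1 - 3)*(-2/49) = 48 - 2*(-2/49) = 48 + 4/49 = 2356/49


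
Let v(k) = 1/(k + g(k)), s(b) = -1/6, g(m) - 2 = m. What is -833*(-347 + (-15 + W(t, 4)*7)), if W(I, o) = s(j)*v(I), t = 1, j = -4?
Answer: 7242935/24 ≈ 3.0179e+5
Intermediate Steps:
g(m) = 2 + m
s(b) = -1/6 (s(b) = -1*1/6 = -1/6)
v(k) = 1/(2 + 2*k) (v(k) = 1/(k + (2 + k)) = 1/(2 + 2*k))
W(I, o) = -1/(12*(1 + I))
-833*(-347 + (-15 + W(t, 4)*7)) = -833*(-347 + (-15 - 1/(12 + 12*1)*7)) = -833*(-347 + (-15 - 1/(12 + 12)*7)) = -833*(-347 + (-15 - 1/24*7)) = -833*(-347 + (-15 - 7/24)) = -833*(-347 - 367/24) = -833*(-8695/24) = 7242935/24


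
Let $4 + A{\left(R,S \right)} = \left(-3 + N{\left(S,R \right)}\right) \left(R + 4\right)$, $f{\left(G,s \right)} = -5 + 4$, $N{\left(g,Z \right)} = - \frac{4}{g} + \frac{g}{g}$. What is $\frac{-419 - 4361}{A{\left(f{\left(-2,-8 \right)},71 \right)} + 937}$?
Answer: $- \frac{67876}{13161} \approx -5.1574$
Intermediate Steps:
$N{\left(g,Z \right)} = 1 - \frac{4}{g}$ ($N{\left(g,Z \right)} = - \frac{4}{g} + 1 = 1 - \frac{4}{g}$)
$f{\left(G,s \right)} = -1$
$A{\left(R,S \right)} = -4 + \left(-3 + \frac{-4 + S}{S}\right) \left(4 + R\right)$ ($A{\left(R,S \right)} = -4 + \left(-3 + \frac{-4 + S}{S}\right) \left(R + 4\right) = -4 + \left(-3 + \frac{-4 + S}{S}\right) \left(4 + R\right)$)
$\frac{-419 - 4361}{A{\left(f{\left(-2,-8 \right)},71 \right)} + 937} = \frac{-419 - 4361}{\left(-12 - \frac{16}{71} - -2 - - \frac{4}{71}\right) + 937} = - \frac{4780}{\left(-12 - \frac{16}{71} + 2 - \left(-4\right) \frac{1}{71}\right) + 937} = - \frac{4780}{\left(-12 - \frac{16}{71} + 2 + \frac{4}{71}\right) + 937} = - \frac{4780}{- \frac{722}{71} + 937} = - \frac{4780}{\frac{65805}{71}} = \left(-4780\right) \frac{71}{65805} = - \frac{67876}{13161}$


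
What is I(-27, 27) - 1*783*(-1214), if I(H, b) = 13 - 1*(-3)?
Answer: 950578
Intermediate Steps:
I(H, b) = 16 (I(H, b) = 13 + 3 = 16)
I(-27, 27) - 1*783*(-1214) = 16 - 1*783*(-1214) = 16 - 783*(-1214) = 16 + 950562 = 950578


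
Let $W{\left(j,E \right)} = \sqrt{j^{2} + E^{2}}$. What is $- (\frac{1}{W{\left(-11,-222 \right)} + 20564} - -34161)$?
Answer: $- \frac{14444250933815}{422828691} + \frac{\sqrt{49405}}{422828691} \approx -34161.0$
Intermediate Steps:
$W{\left(j,E \right)} = \sqrt{E^{2} + j^{2}}$
$- (\frac{1}{W{\left(-11,-222 \right)} + 20564} - -34161) = - (\frac{1}{\sqrt{\left(-222\right)^{2} + \left(-11\right)^{2}} + 20564} - -34161) = - (\frac{1}{\sqrt{49284 + 121} + 20564} + 34161) = - (\frac{1}{\sqrt{49405} + 20564} + 34161) = - (\frac{1}{20564 + \sqrt{49405}} + 34161) = - (34161 + \frac{1}{20564 + \sqrt{49405}}) = -34161 - \frac{1}{20564 + \sqrt{49405}}$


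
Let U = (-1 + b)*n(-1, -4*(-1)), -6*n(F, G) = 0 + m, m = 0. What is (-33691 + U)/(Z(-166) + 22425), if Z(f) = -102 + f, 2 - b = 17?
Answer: -33691/22157 ≈ -1.5206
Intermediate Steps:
b = -15 (b = 2 - 1*17 = 2 - 17 = -15)
n(F, G) = 0 (n(F, G) = -(0 + 0)/6 = -⅙*0 = 0)
U = 0 (U = (-1 - 15)*0 = -16*0 = 0)
(-33691 + U)/(Z(-166) + 22425) = (-33691 + 0)/((-102 - 166) + 22425) = -33691/(-268 + 22425) = -33691/22157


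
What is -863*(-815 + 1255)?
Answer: -379720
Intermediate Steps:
-863*(-815 + 1255) = -863*440 = -379720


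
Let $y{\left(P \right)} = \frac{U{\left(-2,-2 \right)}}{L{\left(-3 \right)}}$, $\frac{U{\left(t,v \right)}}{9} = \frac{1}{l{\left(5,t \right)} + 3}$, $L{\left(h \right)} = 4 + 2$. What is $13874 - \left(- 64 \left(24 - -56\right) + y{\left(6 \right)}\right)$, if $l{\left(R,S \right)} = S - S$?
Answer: $\frac{37987}{2} \approx 18994.0$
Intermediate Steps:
$l{\left(R,S \right)} = 0$
$L{\left(h \right)} = 6$
$U{\left(t,v \right)} = 3$ ($U{\left(t,v \right)} = \frac{9}{0 + 3} = \frac{9}{3} = 9 \cdot \frac{1}{3} = 3$)
$y{\left(P \right)} = \frac{1}{2}$ ($y{\left(P \right)} = \frac{3}{6} = 3 \cdot \frac{1}{6} = \frac{1}{2}$)
$13874 - \left(- 64 \left(24 - -56\right) + y{\left(6 \right)}\right) = 13874 - \left(- 64 \left(24 - -56\right) + \frac{1}{2}\right) = 13874 - \left(- 64 \left(24 + 56\right) + \frac{1}{2}\right) = 13874 - \left(\left(-64\right) 80 + \frac{1}{2}\right) = 13874 - \left(-5120 + \frac{1}{2}\right) = 13874 - - \frac{10239}{2} = 13874 + \frac{10239}{2} = \frac{37987}{2}$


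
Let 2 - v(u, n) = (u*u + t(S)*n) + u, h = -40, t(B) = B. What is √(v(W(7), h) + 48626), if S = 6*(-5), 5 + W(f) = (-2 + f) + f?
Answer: 2*√11843 ≈ 217.65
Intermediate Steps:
W(f) = -7 + 2*f (W(f) = -5 + ((-2 + f) + f) = -5 + (-2 + 2*f) = -7 + 2*f)
S = -30
v(u, n) = 2 - u - u² + 30*n (v(u, n) = 2 - ((u*u - 30*n) + u) = 2 - ((u² - 30*n) + u) = 2 - (u + u² - 30*n) = 2 + (-u - u² + 30*n) = 2 - u - u² + 30*n)
√(v(W(7), h) + 48626) = √((2 - (-7 + 2*7) - (-7 + 2*7)² + 30*(-40)) + 48626) = √((2 - (-7 + 14) - (-7 + 14)² - 1200) + 48626) = √((2 - 1*7 - 1*7² - 1200) + 48626) = √((2 - 7 - 1*49 - 1200) + 48626) = √((2 - 7 - 49 - 1200) + 48626) = √(-1254 + 48626) = √47372 = 2*√11843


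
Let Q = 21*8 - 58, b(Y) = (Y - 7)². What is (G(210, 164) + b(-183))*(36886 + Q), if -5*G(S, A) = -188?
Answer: 6684733248/5 ≈ 1.3369e+9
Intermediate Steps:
b(Y) = (-7 + Y)²
Q = 110 (Q = 168 - 58 = 110)
G(S, A) = 188/5 (G(S, A) = -⅕*(-188) = 188/5)
(G(210, 164) + b(-183))*(36886 + Q) = (188/5 + (-7 - 183)²)*(36886 + 110) = (188/5 + (-190)²)*36996 = (188/5 + 36100)*36996 = (180688/5)*36996 = 6684733248/5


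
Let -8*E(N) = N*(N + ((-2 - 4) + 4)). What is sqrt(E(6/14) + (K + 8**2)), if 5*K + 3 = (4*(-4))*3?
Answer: sqrt(1056130)/140 ≈ 7.3406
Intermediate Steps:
E(N) = -N*(-2 + N)/8 (E(N) = -N*(N + ((-2 - 4) + 4))/8 = -N*(N + (-6 + 4))/8 = -N*(N - 2)/8 = -N*(-2 + N)/8)
K = -51/5 (K = -3/5 + ((4*(-4))*3)/5 = -3/5 + (-16*3)/5 = -3/5 + (1/5)*(-48) = -3/5 - 48/5 = -51/5 ≈ -10.200)
sqrt(E(6/14) + (K + 8**2)) = sqrt((6/14)*(2 - 6/14)/8 + (-51/5 + 8**2)) = sqrt((6*(1/14))*(2 - 6/14)/8 + (-51/5 + 64)) = sqrt((1/8)*(3/7)*(2 - 1*3/7) + 269/5) = sqrt((1/8)*(3/7)*(2 - 3/7) + 269/5) = sqrt((1/8)*(3/7)*(11/7) + 269/5) = sqrt(33/392 + 269/5) = sqrt(105613/1960) = sqrt(1056130)/140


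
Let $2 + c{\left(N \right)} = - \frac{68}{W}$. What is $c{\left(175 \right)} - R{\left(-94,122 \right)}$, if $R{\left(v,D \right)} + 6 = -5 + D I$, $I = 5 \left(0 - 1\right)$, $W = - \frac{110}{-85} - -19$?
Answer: $\frac{212399}{345} \approx 615.65$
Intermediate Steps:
$W = \frac{345}{17}$ ($W = \left(-110\right) \left(- \frac{1}{85}\right) + 19 = \frac{22}{17} + 19 = \frac{345}{17} \approx 20.294$)
$I = -5$ ($I = 5 \left(-1\right) = -5$)
$R{\left(v,D \right)} = -11 - 5 D$ ($R{\left(v,D \right)} = -6 + \left(-5 + D \left(-5\right)\right) = -6 - \left(5 + 5 D\right) = -11 - 5 D$)
$c{\left(N \right)} = - \frac{1846}{345}$ ($c{\left(N \right)} = -2 - \frac{68}{\frac{345}{17}} = -2 - \frac{1156}{345} = - \frac{1846}{345}$)
$c{\left(175 \right)} - R{\left(-94,122 \right)} = - \frac{1846}{345} - \left(-11 - 610\right) = - \frac{1846}{345} - -621 = - \frac{1846}{345} + 621 = \frac{212399}{345}$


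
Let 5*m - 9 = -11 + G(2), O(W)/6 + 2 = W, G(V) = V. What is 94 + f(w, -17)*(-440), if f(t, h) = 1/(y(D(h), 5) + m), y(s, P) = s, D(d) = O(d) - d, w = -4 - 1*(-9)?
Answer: 9558/97 ≈ 98.536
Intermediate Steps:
w = 5 (w = -4 + 9 = 5)
O(W) = -12 + 6*W
D(d) = -12 + 5*d (D(d) = (-12 + 6*d) - d = -12 + 5*d)
m = 0 (m = 9/5 + (-11 + 2)/5 = 9/5 + (⅕)*(-9) = 9/5 - 9/5 = 0)
f(t, h) = 1/(-12 + 5*h) (f(t, h) = 1/((-12 + 5*h) + 0) = 1/(-12 + 5*h))
94 + f(w, -17)*(-440) = 94 - 440/(-12 + 5*(-17)) = 94 - 440/(-12 - 85) = 94 - 440/(-97) = 94 - 1/97*(-440) = 94 + 440/97 = 9558/97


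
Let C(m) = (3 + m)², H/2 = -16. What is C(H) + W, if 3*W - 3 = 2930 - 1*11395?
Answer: -5939/3 ≈ -1979.7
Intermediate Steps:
H = -32 (H = 2*(-16) = -32)
W = -8462/3 (W = 1 + (2930 - 1*11395)/3 = 1 + (2930 - 11395)/3 = 1 + (⅓)*(-8465) = 1 - 8465/3 = -8462/3 ≈ -2820.7)
C(H) + W = (3 - 32)² - 8462/3 = (-29)² - 8462/3 = 841 - 8462/3 = -5939/3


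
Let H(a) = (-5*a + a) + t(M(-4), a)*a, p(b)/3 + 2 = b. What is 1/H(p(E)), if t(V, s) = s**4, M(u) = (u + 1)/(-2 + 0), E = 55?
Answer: 1/101621504163 ≈ 9.8404e-12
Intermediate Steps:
p(b) = -6 + 3*b
M(u) = -1/2 - u/2 (M(u) = (1 + u)/(-2) = (1 + u)*(-1/2) = -1/2 - u/2)
H(a) = a**5 - 4*a (H(a) = (-5*a + a) + a**4*a = -4*a + a**5 = a**5 - 4*a)
1/H(p(E)) = 1/((-6 + 3*55)*(-4 + (-6 + 3*55)**4)) = 1/((-6 + 165)*(-4 + (-6 + 165)**4)) = 1/(159*(-4 + 159**4)) = 1/(159*(-4 + 639128961)) = 1/(159*639128957) = 1/101621504163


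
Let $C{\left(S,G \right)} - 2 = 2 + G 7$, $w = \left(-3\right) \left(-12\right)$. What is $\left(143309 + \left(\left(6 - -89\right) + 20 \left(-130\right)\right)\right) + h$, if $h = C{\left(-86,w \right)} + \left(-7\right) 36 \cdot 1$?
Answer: $140808$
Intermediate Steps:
$w = 36$
$C{\left(S,G \right)} = 4 + 7 G$ ($C{\left(S,G \right)} = 2 + \left(2 + G 7\right) = 2 + \left(2 + 7 G\right) = 4 + 7 G$)
$h = 4$ ($h = \left(4 + 7 \cdot 36\right) + \left(-7\right) 36 \cdot 1 = \left(4 + 252\right) - 252 = 256 - 252 = 4$)
$\left(143309 + \left(\left(6 - -89\right) + 20 \left(-130\right)\right)\right) + h = \left(143309 + \left(\left(6 - -89\right) + 20 \left(-130\right)\right)\right) + 4 = \left(143309 + \left(\left(6 + 89\right) - 2600\right)\right) + 4 = \left(143309 + \left(95 - 2600\right)\right) + 4 = \left(143309 - 2505\right) + 4 = 140804 + 4 = 140808$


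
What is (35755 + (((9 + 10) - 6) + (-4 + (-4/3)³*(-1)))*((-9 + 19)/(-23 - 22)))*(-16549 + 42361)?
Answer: 8305585556/9 ≈ 9.2284e+8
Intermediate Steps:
(35755 + (((9 + 10) - 6) + (-4 + (-4/3)³*(-1)))*((-9 + 19)/(-23 - 22)))*(-16549 + 42361) = (35755 + ((19 - 6) + (-4 + (-4*⅓)³*(-1)))*(10/(-45)))*25812 = (35755 + (13 + (-4 + (-4/3)³*(-1)))*(10*(-1/45)))*25812 = (35755 + (13 + (-4 - 64/27*(-1)))*(-2/9))*25812 = (35755 + (13 + (-4 + 64/27))*(-2/9))*25812 = (35755 + (13 - 44/27)*(-2/9))*25812 = (35755 + (307/27)*(-2/9))*25812 = (35755 - 614/243)*25812 = (8687851/243)*25812 = 8305585556/9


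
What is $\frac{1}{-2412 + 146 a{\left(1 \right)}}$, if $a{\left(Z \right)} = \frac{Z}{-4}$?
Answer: $- \frac{2}{4897} \approx -0.00040841$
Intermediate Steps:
$a{\left(Z \right)} = - \frac{Z}{4}$ ($a{\left(Z \right)} = Z \left(- \frac{1}{4}\right) = - \frac{Z}{4}$)
$\frac{1}{-2412 + 146 a{\left(1 \right)}} = \frac{1}{-2412 + 146 \left(\left(- \frac{1}{4}\right) 1\right)} = \frac{1}{-2412 + 146 \left(- \frac{1}{4}\right)} = \frac{1}{-2412 - \frac{73}{2}} = \frac{1}{- \frac{4897}{2}} = - \frac{2}{4897}$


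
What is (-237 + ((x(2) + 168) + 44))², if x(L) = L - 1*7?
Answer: 900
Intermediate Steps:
x(L) = -7 + L (x(L) = L - 7 = -7 + L)
(-237 + ((x(2) + 168) + 44))² = (-237 + (((-7 + 2) + 168) + 44))² = (-237 + ((-5 + 168) + 44))² = (-237 + (163 + 44))² = (-237 + 207)² = (-30)² = 900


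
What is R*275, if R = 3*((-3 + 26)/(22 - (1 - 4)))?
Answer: 759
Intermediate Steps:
R = 69/25 (R = 3*(23/(22 - 1*(-3))) = 3*(23/(22 + 3)) = 3*(23/25) = 69/25 ≈ 2.7600)
R*275 = (69/25)*275 = 759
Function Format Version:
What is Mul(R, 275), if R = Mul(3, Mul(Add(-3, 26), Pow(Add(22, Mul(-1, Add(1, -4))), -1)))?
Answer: 759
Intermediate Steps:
R = Rational(69, 25) (R = Mul(3, Mul(23, Pow(Add(22, Mul(-1, -3)), -1))) = Mul(3, Mul(23, Pow(Add(22, 3), -1))) = Mul(3, Mul(23, Pow(25, -1))) = Mul(3, Mul(23, Rational(1, 25))) = Mul(3, Rational(23, 25)) = Rational(69, 25) ≈ 2.7600)
Mul(R, 275) = Mul(Rational(69, 25), 275) = 759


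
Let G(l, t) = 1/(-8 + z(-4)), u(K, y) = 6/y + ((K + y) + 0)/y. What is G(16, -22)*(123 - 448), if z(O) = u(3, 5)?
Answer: 125/2 ≈ 62.500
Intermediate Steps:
u(K, y) = 6/y + (K + y)/y
z(O) = 14/5 (z(O) = (6 + 3 + 5)/5 = (1/5)*14 = 14/5)
G(l, t) = -5/26 (G(l, t) = 1/(-8 + 14/5) = 1/(-26/5) = -5/26)
G(16, -22)*(123 - 448) = -5*(123 - 448)/26 = -5/26*(-325) = 125/2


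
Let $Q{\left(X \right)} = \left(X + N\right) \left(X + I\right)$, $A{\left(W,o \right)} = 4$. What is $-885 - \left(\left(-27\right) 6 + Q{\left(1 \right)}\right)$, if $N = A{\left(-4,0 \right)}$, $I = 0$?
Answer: $-728$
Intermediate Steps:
$N = 4$
$Q{\left(X \right)} = X \left(4 + X\right)$ ($Q{\left(X \right)} = \left(X + 4\right) \left(X + 0\right) = \left(4 + X\right) X = X \left(4 + X\right)$)
$-885 - \left(\left(-27\right) 6 + Q{\left(1 \right)}\right) = -885 - \left(\left(-27\right) 6 + 1 \left(4 + 1\right)\right) = -885 - \left(-162 + 1 \cdot 5\right) = -885 - \left(-162 + 5\right) = -885 - -157 = -885 + 157 = -728$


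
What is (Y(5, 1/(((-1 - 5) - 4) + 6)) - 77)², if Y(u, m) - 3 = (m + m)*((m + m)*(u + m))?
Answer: 1357225/256 ≈ 5301.7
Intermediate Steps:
Y(u, m) = 3 + 4*m²*(m + u) (Y(u, m) = 3 + (m + m)*((m + m)*(u + m)) = 3 + (2*m)*((2*m)*(m + u)) = 3 + (2*m)*(2*m*(m + u)) = 3 + 4*m²*(m + u))
(Y(5, 1/(((-1 - 5) - 4) + 6)) - 77)² = ((3 + 4*(1/(((-1 - 5) - 4) + 6))³ + 4*5*(1/(((-1 - 5) - 4) + 6))²) - 77)² = ((3 + 4*(1/((-6 - 4) + 6))³ + 4*5*(1/((-6 - 4) + 6))²) - 77)² = ((3 + 4*(1/(-10 + 6))³ + 4*5*(1/(-10 + 6))²) - 77)² = ((3 + 4*(1/(-4))³ + 4*5*(1/(-4))²) - 77)² = ((3 + 4*(-¼)³ + 4*5*(-¼)²) - 77)² = ((3 + 4*(-1/64) + 4*5*(1/16)) - 77)² = ((3 - 1/16 + 5/4) - 77)² = (67/16 - 77)² = (-1165/16)² = 1357225/256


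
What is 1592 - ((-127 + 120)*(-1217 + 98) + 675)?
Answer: -6916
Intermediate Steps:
1592 - ((-127 + 120)*(-1217 + 98) + 675) = 1592 - (-7*(-1119) + 675) = 1592 - (7833 + 675) = 1592 - 1*8508 = 1592 - 8508 = -6916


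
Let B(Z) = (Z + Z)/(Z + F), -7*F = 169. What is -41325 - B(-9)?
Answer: -4793763/116 ≈ -41326.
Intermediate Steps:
F = -169/7 (F = -⅐*169 = -169/7 ≈ -24.143)
B(Z) = 2*Z/(-169/7 + Z) (B(Z) = (Z + Z)/(Z - 169/7) = (2*Z)/(-169/7 + Z) = 2*Z/(-169/7 + Z))
-41325 - B(-9) = -41325 - 14*(-9)/(-169 + 7*(-9)) = -41325 - 14*(-9)/(-169 - 63) = -41325 - 14*(-9)/(-232) = -41325 - 14*(-9)*(-1)/232 = -41325 - 1*63/116 = -41325 - 63/116 = -4793763/116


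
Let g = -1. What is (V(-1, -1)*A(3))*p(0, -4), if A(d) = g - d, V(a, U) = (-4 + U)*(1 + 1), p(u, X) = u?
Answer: 0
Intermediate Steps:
V(a, U) = -8 + 2*U (V(a, U) = (-4 + U)*2 = -8 + 2*U)
A(d) = -1 - d
(V(-1, -1)*A(3))*p(0, -4) = ((-8 + 2*(-1))*(-1 - 1*3))*0 = ((-8 - 2)*(-1 - 3))*0 = -10*(-4)*0 = 40*0 = 0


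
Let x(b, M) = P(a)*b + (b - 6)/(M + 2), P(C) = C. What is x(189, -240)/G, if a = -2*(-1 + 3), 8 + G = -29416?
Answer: 60037/2334304 ≈ 0.025719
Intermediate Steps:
G = -29424 (G = -8 - 29416 = -29424)
a = -4 (a = -2*2 = -4)
x(b, M) = -4*b + (-6 + b)/(2 + M) (x(b, M) = -4*b + (b - 6)/(M + 2) = -4*b + (-6 + b)/(2 + M))
x(189, -240)/G = ((-6 - 7*189 - 4*(-240)*189)/(2 - 240))/(-29424) = ((-6 - 1323 + 181440)/(-238))*(-1/29424) = -1/238*180111*(-1/29424) = -180111/238*(-1/29424) = 60037/2334304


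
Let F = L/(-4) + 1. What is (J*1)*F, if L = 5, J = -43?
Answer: 43/4 ≈ 10.750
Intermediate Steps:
F = -¼ (F = 5/(-4) + 1 = 5*(-¼) + 1 = -5/4 + 1 = -¼ ≈ -0.25000)
(J*1)*F = -43*1*(-¼) = -43*(-¼) = 43/4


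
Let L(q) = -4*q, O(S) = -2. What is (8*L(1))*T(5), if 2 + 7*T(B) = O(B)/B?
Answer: 384/35 ≈ 10.971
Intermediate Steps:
T(B) = -2/7 - 2/(7*B) (T(B) = -2/7 + (-2/B)/7 = -2/7 - 2/(7*B))
(8*L(1))*T(5) = (8*(-4*1))*((2/7)*(-1 - 1*5)/5) = (8*(-4))*((2/7)*(⅕)*(-1 - 5)) = -64*(-6)/(7*5) = -32*(-12/35) = 384/35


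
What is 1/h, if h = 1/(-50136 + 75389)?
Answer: 25253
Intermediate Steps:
h = 1/25253 ≈ 3.9599e-5
1/h = 1/(1/25253) = 25253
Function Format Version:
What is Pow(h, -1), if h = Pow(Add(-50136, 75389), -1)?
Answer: 25253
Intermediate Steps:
h = Rational(1, 25253) (h = Pow(25253, -1) = Rational(1, 25253) ≈ 3.9599e-5)
Pow(h, -1) = Pow(Rational(1, 25253), -1) = 25253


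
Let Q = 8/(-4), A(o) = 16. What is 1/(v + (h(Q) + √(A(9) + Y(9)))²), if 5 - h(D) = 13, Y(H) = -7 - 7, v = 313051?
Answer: 313117/98042255177 + 16*√2/98042255177 ≈ 3.1939e-6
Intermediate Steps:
Q = -2 (Q = 8*(-¼) = -2)
Y(H) = -14
h(D) = -8 (h(D) = 5 - 1*13 = 5 - 13 = -8)
1/(v + (h(Q) + √(A(9) + Y(9)))²) = 1/(313051 + (-8 + √(16 - 14))²) = 1/(313051 + (-8 + √2)²)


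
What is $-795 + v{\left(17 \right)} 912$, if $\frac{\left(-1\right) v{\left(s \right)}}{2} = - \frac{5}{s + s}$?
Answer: $- \frac{8955}{17} \approx -526.76$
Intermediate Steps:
$v{\left(s \right)} = \frac{5}{s}$ ($v{\left(s \right)} = - 2 \left(- \frac{5}{s + s}\right) = - 2 \left(- \frac{5}{2 s}\right) = \frac{5}{s}$)
$-795 + v{\left(17 \right)} 912 = -795 + \frac{5}{17} \cdot 912 = -795 + \frac{4560}{17} = - \frac{8955}{17}$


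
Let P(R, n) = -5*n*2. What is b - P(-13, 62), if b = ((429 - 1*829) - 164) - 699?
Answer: -643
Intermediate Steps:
P(R, n) = -10*n
b = -1263 (b = ((429 - 829) - 164) - 699 = (-400 - 164) - 699 = -564 - 699 = -1263)
b - P(-13, 62) = -1263 - (-10)*62 = -1263 - 1*(-620) = -1263 + 620 = -643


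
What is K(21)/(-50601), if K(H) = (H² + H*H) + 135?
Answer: -339/16867 ≈ -0.020098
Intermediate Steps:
K(H) = 135 + 2*H² (K(H) = (H² + H²) + 135 = 2*H² + 135 = 135 + 2*H²)
K(21)/(-50601) = (135 + 2*21²)/(-50601) = (135 + 2*441)*(-1/50601) = (135 + 882)*(-1/50601) = 1017*(-1/50601) = -339/16867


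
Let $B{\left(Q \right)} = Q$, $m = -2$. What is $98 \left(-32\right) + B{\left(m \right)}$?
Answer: $-3138$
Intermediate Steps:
$98 \left(-32\right) + B{\left(m \right)} = 98 \left(-32\right) - 2 = -3136 - 2 = -3138$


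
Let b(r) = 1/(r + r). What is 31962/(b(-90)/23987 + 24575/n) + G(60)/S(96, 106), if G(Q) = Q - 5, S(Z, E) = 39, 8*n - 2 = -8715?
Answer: -46847035572299225/33105226623807 ≈ -1415.1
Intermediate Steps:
n = -8713/8 (n = 1/4 + (1/8)*(-8715) = 1/4 - 8715/8 = -8713/8 ≈ -1089.1)
b(r) = 1/(2*r)
G(Q) = -5 + Q
31962/(b(-90)/23987 + 24575/n) + G(60)/S(96, 106) = 31962/(((1/2)/(-90))/23987 + 24575/(-8713/8)) + (-5 + 60)/39 = 31962/(((1/2)*(-1/90))*(1/23987) + 24575*(-8/8713)) + 55*(1/39) = 31962/(-1/180*1/23987 - 196600/8713) + 55/39 = 31962/(-1/4317660 - 196600/8713) + 55/39 = 31962/(-848851964713/37619771580) + 55/39 = 31962*(-37619771580/848851964713) + 55/39 = -1202403139239960/848851964713 + 55/39 = -46847035572299225/33105226623807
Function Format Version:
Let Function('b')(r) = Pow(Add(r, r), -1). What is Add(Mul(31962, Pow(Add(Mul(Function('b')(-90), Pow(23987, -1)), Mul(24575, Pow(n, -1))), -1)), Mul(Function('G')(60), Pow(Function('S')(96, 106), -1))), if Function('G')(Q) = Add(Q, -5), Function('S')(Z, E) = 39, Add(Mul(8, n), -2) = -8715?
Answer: Rational(-46847035572299225, 33105226623807) ≈ -1415.1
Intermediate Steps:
n = Rational(-8713, 8) (n = Add(Rational(1, 4), Mul(Rational(1, 8), -8715)) = Add(Rational(1, 4), Rational(-8715, 8)) = Rational(-8713, 8) ≈ -1089.1)
Function('b')(r) = Mul(Rational(1, 2), Pow(r, -1)) (Function('b')(r) = Pow(Mul(2, r), -1) = Mul(Rational(1, 2), Pow(r, -1)))
Function('G')(Q) = Add(-5, Q)
Add(Mul(31962, Pow(Add(Mul(Function('b')(-90), Pow(23987, -1)), Mul(24575, Pow(n, -1))), -1)), Mul(Function('G')(60), Pow(Function('S')(96, 106), -1))) = Add(Mul(31962, Pow(Add(Mul(Mul(Rational(1, 2), Pow(-90, -1)), Pow(23987, -1)), Mul(24575, Pow(Rational(-8713, 8), -1))), -1)), Mul(Add(-5, 60), Pow(39, -1))) = Add(Mul(31962, Pow(Add(Mul(Mul(Rational(1, 2), Rational(-1, 90)), Rational(1, 23987)), Mul(24575, Rational(-8, 8713))), -1)), Mul(55, Rational(1, 39))) = Add(Mul(31962, Pow(Add(Mul(Rational(-1, 180), Rational(1, 23987)), Rational(-196600, 8713)), -1)), Rational(55, 39)) = Add(Mul(31962, Pow(Add(Rational(-1, 4317660), Rational(-196600, 8713)), -1)), Rational(55, 39)) = Add(Mul(31962, Pow(Rational(-848851964713, 37619771580), -1)), Rational(55, 39)) = Add(Mul(31962, Rational(-37619771580, 848851964713)), Rational(55, 39)) = Add(Rational(-1202403139239960, 848851964713), Rational(55, 39)) = Rational(-46847035572299225, 33105226623807)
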